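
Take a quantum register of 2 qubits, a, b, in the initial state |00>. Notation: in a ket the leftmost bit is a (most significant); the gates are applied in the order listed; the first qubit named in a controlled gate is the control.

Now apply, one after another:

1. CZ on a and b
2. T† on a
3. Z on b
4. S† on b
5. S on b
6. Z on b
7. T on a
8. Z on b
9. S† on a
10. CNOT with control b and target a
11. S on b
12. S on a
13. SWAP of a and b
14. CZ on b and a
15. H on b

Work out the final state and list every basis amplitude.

The resulting statevector has amplitude sqrt(2)/2 on |00>, sqrt(2)/2 on |01>, 0 on |10>, 0 on |11>. Key observation: gates 2-7 undo each other exactly, leaving only the rest of the circuit to track.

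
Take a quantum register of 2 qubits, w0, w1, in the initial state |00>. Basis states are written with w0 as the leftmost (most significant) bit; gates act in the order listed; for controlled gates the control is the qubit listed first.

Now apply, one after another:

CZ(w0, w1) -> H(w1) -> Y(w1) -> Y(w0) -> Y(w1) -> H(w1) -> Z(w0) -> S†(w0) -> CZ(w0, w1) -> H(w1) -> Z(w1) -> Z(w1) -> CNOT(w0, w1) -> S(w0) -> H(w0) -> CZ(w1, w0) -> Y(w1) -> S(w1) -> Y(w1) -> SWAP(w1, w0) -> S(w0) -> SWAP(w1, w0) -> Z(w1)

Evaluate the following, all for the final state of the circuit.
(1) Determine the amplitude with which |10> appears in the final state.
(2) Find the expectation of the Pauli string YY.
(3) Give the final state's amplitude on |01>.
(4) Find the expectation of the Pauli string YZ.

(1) |10> carries amplitude -1/2 in the final state.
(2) In the final state, YY has expectation 1.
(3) The final state's coefficient on |01> equals -1/2.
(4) In the final state, YZ has expectation 0.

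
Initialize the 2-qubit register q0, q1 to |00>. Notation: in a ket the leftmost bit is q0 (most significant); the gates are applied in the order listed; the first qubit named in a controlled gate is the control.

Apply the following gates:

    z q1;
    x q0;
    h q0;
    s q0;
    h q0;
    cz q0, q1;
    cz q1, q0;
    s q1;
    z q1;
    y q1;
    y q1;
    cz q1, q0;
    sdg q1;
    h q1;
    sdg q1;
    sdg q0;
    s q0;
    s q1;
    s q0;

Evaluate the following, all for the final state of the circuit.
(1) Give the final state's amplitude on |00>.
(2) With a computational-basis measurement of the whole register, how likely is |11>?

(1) The amplitude on |00> is sqrt(2)*(1 - I)/4.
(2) The probability of measuring |11> is 1/4.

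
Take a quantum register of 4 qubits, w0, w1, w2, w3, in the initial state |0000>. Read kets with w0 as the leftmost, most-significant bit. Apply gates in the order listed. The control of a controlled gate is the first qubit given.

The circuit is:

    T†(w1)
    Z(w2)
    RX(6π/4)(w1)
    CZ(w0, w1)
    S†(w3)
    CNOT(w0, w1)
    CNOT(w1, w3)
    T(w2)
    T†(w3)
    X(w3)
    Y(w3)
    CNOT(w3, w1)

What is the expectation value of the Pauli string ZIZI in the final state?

The observable ZIZI averages to 1.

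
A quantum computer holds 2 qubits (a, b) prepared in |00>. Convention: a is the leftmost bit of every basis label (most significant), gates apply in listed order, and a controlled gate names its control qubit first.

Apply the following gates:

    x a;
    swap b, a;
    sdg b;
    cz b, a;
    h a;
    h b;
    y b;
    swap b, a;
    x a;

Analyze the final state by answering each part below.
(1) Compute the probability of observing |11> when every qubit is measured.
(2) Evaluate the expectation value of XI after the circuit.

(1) A full measurement returns |11> with probability 1/4.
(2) The expectation value of XI is 1.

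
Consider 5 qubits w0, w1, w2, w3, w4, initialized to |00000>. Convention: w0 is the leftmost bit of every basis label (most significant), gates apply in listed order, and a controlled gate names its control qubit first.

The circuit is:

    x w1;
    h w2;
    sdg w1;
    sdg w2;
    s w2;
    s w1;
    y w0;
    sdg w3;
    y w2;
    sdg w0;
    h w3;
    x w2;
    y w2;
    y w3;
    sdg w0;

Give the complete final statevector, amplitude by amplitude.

The resulting statevector has amplitude 1/2 on |11000>, -1/2 on |11010>, 1/2 on |11100>, -1/2 on |11110>, and 0 on every other basis state. Key observation: gates 3-6 undo each other exactly, leaving only the rest of the circuit to track.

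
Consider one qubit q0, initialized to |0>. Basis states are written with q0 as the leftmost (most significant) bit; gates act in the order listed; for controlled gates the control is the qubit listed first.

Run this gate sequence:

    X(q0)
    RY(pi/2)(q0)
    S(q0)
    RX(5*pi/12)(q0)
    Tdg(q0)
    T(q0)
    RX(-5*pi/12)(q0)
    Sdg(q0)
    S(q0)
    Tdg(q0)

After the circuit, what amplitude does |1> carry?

The amplitude on |1> is sqrt(2)*exp(I*pi/4)/2. Key observation: the block from step 3 through step 8 cancels to the identity and can be dropped.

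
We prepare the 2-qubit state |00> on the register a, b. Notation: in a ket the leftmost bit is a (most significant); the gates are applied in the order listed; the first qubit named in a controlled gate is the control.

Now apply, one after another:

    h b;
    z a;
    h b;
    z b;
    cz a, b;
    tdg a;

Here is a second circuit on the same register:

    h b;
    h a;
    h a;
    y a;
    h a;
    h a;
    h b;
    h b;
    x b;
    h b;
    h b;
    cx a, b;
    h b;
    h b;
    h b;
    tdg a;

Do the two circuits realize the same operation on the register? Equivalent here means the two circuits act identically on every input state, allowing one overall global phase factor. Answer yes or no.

No — the two circuits implement different unitaries, even allowing a global phase.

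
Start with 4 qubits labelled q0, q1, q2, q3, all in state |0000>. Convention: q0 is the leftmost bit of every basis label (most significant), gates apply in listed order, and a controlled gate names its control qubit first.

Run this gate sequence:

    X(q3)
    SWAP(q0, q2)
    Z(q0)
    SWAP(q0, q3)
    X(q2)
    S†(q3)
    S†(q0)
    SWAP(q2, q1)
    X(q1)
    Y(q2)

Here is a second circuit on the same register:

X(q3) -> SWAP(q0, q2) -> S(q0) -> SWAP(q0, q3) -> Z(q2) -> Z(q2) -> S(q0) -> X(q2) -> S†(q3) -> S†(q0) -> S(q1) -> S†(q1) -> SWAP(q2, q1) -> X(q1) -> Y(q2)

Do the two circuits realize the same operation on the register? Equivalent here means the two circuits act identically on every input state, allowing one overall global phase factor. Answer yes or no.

No: there is an input state on which the two circuits produce genuinely different outputs (not merely differing by a phase).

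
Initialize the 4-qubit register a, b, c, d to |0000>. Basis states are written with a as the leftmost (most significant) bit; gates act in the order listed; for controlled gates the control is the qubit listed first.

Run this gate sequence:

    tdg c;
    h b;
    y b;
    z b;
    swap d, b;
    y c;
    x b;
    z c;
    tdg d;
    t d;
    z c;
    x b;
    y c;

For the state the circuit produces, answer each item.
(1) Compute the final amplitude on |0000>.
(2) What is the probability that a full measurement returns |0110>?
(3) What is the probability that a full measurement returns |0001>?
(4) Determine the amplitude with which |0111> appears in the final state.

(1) The amplitude on |0000> is -sqrt(2)*I/2. Key observation: steps 6-13 multiply out to the identity, so the circuit reduces to the remaining gates.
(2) Outcome |0110> occurs with probability 0.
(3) Outcome |0001> occurs with probability 1/2.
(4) The final state's coefficient on |0111> equals 0.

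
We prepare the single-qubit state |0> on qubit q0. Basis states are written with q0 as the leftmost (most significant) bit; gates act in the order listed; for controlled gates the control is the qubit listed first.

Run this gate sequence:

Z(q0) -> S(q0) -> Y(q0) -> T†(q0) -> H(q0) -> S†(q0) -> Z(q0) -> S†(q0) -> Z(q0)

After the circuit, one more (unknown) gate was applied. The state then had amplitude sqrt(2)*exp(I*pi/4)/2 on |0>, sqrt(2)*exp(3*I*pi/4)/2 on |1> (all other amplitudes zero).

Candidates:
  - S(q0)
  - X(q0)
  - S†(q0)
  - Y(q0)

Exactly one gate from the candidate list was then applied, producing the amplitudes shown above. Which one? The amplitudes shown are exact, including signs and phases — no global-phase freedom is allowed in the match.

The applied gate was S(q0).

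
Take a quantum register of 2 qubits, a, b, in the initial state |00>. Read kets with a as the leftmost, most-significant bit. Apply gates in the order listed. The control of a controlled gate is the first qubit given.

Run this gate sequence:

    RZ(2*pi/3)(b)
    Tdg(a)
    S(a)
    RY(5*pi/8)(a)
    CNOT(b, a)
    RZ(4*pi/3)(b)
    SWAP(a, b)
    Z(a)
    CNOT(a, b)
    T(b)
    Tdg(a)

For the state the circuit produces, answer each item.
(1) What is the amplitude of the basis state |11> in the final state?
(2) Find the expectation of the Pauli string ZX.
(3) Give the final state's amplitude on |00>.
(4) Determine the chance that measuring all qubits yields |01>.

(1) The final state's coefficient on |11> equals 0.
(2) The expectation value of ZX is sqrt(2*sqrt(2) + 4)/4.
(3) The final state's coefficient on |00> equals -cos(5*pi/16).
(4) A full measurement returns |01> with probability sin(5*pi/16)**2.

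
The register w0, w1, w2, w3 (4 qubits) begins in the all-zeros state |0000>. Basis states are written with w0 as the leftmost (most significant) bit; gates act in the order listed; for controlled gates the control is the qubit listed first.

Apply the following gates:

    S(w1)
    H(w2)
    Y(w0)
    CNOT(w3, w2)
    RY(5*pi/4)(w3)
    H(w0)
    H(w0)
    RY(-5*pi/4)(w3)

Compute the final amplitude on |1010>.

The final state's coefficient on |1010> equals sqrt(2)*I/2. Key observation: gates 5-8 undo each other exactly, leaving only the rest of the circuit to track.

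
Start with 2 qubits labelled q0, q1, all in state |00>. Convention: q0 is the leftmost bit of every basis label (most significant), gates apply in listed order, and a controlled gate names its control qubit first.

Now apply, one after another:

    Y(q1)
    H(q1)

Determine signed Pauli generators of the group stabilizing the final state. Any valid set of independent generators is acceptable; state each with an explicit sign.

One valid set of independent stabilizer generators is -IX, +ZI (any independent generating set of the same group is equally correct).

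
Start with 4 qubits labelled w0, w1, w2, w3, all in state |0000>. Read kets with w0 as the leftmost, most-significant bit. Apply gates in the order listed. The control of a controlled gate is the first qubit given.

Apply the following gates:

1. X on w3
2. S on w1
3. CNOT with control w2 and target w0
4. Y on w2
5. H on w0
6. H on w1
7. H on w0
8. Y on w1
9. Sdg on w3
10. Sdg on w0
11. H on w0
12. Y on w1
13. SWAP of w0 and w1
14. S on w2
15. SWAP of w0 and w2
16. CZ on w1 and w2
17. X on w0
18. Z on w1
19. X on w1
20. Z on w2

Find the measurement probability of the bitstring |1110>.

A full measurement returns |1110> with probability 0.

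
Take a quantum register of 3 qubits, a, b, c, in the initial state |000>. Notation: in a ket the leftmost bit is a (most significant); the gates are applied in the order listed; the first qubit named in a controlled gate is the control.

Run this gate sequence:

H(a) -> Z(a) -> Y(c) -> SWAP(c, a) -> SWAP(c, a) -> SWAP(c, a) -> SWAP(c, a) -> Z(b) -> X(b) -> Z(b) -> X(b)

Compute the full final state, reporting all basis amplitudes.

After the circuit, the state carries amplitude -sqrt(2)*I/2 on |001>, sqrt(2)*I/2 on |101>, and 0 on every other basis state. Key observation: the block from step 4 through step 7 cancels to the identity and can be dropped.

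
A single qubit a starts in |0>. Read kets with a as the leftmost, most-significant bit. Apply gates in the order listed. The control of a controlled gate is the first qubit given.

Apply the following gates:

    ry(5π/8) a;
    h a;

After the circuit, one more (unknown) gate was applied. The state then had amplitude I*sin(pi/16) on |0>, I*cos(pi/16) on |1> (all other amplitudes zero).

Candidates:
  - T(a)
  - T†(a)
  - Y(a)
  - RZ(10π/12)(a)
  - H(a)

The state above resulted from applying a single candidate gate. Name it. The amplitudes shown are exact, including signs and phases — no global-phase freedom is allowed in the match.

The applied gate was Y(a).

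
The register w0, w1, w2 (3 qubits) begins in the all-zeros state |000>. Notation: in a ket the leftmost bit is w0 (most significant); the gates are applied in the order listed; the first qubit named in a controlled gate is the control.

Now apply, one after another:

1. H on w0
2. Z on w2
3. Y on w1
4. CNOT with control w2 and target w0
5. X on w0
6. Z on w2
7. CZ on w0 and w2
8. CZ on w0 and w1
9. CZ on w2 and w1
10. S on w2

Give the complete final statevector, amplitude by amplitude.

The resulting statevector has amplitude sqrt(2)*I/2 on |010>, -sqrt(2)*I/2 on |110>, and 0 on every other basis state.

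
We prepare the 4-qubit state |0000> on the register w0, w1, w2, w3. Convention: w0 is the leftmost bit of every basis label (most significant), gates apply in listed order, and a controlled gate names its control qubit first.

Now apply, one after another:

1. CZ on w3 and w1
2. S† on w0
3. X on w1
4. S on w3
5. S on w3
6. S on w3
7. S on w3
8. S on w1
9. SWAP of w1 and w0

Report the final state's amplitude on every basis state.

The final amplitudes are I on |1000>, and 0 on every other basis state. Key observation: the block from step 4 through step 7 cancels to the identity and can be dropped.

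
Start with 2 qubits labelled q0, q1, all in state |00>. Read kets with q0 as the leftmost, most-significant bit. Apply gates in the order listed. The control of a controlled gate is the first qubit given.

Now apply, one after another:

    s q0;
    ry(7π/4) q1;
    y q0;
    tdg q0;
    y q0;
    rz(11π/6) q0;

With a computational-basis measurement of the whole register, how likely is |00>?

Outcome |00> occurs with probability sqrt(2)/4 + 1/2.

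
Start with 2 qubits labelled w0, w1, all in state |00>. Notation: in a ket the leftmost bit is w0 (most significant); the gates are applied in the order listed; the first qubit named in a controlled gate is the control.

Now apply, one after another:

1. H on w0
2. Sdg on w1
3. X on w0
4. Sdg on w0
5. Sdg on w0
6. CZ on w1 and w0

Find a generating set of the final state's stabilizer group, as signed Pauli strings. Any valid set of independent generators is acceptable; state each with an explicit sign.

The final state is stabilized by the group generated by -XI, +IZ; other independent generating sets are equally valid.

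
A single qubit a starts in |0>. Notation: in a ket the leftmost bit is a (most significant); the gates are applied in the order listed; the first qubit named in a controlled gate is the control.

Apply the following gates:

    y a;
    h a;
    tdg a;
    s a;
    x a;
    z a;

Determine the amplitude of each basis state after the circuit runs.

The final amplitudes are -sqrt(2)*exp(3*I*pi/4)/2 on |0>, -sqrt(2)*I/2 on |1>.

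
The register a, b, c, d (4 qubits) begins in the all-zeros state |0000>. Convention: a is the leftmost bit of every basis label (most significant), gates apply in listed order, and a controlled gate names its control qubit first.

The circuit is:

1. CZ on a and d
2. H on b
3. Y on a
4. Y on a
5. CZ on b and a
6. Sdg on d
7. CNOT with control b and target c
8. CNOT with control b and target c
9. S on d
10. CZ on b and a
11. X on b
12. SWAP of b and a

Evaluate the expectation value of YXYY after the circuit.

In the final state, YXYY has expectation 0. Key observation: steps 5-10 multiply out to the identity, so the circuit reduces to the remaining gates.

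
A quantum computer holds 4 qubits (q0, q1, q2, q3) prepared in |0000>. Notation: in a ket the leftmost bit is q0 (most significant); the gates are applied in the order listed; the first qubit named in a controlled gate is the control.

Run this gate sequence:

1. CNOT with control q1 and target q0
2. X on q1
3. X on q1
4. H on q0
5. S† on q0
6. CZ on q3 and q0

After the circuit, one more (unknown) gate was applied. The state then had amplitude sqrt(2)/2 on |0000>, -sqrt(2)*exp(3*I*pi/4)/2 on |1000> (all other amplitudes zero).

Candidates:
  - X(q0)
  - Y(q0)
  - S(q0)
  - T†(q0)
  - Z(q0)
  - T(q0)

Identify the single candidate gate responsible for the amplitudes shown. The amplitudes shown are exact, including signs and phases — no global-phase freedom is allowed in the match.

The applied gate was T(q0). Key observation: steps 2-3 multiply out to the identity, so the circuit reduces to the remaining gates.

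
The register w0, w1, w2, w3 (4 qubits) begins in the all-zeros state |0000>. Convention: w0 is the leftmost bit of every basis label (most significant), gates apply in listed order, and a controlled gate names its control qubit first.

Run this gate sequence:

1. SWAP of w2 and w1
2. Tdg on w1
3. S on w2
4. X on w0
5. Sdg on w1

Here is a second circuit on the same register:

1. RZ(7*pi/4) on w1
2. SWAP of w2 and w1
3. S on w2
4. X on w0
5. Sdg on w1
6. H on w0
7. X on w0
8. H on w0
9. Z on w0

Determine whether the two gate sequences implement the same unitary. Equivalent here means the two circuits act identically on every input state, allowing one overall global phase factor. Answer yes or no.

No: there is an input state on which the two circuits produce genuinely different outputs (not merely differing by a phase).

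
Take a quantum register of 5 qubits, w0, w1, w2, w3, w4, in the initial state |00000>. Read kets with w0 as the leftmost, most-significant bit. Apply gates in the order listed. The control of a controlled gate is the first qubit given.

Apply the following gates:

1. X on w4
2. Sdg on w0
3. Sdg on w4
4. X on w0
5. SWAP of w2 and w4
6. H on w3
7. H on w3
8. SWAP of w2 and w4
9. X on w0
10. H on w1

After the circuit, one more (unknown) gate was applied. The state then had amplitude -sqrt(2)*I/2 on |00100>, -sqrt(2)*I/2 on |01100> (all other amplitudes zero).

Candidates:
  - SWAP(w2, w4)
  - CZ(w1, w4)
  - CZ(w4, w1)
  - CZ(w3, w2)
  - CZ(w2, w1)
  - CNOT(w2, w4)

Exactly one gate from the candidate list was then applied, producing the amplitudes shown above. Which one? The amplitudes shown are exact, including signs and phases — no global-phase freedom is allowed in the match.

It was SWAP(w2, w4) that produced the state shown. Key observation: steps 4-9 multiply out to the identity, so the circuit reduces to the remaining gates.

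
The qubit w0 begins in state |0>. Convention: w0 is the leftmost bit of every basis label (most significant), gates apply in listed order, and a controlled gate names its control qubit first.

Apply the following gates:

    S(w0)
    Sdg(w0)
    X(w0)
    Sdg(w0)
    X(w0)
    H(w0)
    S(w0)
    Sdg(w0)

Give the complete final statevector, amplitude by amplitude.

After the circuit, the state carries amplitude -sqrt(2)*I/2 on |0>, -sqrt(2)*I/2 on |1>.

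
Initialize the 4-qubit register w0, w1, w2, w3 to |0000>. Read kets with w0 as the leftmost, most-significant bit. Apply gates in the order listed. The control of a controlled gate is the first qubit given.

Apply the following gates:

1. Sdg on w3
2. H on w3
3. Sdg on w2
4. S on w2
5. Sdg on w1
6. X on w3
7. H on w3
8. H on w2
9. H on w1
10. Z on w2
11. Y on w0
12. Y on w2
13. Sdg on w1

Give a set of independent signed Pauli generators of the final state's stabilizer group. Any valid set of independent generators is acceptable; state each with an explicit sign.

The stabilizer group can be generated by -IYII, +IIXI, -ZIII, +IIIZ, among other valid generating sets.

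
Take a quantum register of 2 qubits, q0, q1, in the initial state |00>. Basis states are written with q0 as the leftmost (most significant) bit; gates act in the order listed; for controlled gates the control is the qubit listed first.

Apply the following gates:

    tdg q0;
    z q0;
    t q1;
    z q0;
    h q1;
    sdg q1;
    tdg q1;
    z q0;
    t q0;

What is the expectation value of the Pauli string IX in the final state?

In the final state, IX has expectation -sqrt(2)/2.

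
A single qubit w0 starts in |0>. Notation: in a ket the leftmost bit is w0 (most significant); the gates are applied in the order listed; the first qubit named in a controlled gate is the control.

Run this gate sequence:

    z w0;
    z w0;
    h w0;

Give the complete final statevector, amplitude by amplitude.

After the circuit, the state carries amplitude sqrt(2)/2 on |0>, sqrt(2)/2 on |1>.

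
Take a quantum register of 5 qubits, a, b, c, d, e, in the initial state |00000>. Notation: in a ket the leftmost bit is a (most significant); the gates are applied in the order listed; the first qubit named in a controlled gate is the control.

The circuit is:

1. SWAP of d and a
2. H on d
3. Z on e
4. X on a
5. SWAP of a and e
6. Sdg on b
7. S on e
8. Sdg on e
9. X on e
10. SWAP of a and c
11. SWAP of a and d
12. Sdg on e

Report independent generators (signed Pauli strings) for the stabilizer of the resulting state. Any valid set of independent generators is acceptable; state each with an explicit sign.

The stabilizer group can be generated by +XIIII, +IZIII, +IIZII, +IIIZI, +IIIIZ, among other valid generating sets. Key observation: gates 7-8 undo each other exactly, leaving only the rest of the circuit to track.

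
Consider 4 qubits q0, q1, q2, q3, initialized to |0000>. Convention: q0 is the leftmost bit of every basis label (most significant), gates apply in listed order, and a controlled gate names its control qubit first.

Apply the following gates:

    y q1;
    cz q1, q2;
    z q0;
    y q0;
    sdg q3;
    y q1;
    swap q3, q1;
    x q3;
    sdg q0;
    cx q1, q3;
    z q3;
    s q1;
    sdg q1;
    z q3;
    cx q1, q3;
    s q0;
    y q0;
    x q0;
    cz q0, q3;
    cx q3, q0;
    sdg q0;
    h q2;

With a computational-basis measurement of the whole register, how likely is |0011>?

A full measurement returns |0011> with probability 1/2. Key observation: gates 9-16 undo each other exactly, leaving only the rest of the circuit to track.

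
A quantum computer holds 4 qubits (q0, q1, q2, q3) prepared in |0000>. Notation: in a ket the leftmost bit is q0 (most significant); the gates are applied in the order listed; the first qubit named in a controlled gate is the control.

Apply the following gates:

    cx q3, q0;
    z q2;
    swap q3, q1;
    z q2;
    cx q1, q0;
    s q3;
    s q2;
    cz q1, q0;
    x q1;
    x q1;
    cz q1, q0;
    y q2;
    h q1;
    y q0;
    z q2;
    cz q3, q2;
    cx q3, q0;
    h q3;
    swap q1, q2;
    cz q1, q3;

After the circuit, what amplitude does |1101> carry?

|1101> carries amplitude -1/2 in the final state.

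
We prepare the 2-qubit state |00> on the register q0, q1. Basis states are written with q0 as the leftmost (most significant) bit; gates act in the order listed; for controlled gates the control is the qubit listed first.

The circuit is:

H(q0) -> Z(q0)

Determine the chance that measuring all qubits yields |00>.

A full measurement returns |00> with probability 1/2.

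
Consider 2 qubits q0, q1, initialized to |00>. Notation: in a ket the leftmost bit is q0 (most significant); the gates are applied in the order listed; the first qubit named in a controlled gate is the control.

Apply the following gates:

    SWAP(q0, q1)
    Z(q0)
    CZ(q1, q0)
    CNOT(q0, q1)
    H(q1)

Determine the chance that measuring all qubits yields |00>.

The probability of measuring |00> is 1/2.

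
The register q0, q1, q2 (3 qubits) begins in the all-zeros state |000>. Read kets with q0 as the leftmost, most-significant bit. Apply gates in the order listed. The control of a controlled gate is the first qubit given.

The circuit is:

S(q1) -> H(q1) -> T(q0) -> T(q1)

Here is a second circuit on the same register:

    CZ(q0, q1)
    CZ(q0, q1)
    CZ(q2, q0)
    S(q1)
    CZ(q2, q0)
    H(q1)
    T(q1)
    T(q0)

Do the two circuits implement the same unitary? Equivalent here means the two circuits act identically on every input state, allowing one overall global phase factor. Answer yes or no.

Yes: on every input state the two circuits agree up to one overall phase factor.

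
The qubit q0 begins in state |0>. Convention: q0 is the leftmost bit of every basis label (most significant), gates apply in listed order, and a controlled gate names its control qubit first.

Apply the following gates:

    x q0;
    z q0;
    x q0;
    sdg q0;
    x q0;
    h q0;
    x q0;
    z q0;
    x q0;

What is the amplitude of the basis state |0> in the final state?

The amplitude on |0> is sqrt(2)/2.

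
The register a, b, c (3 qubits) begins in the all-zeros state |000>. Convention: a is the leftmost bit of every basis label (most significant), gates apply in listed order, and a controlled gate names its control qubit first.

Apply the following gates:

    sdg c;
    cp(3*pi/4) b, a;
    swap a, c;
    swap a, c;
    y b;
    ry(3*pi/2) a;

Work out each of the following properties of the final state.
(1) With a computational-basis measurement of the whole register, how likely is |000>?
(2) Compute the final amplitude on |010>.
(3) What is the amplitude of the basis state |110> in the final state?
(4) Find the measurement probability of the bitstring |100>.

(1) Outcome |000> occurs with probability 0. Key observation: the block from step 3 through step 4 cancels to the identity and can be dropped.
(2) |010> carries amplitude -sqrt(2)*I/2 in the final state.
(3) |110> carries amplitude sqrt(2)*I/2 in the final state.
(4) A full measurement returns |100> with probability 0.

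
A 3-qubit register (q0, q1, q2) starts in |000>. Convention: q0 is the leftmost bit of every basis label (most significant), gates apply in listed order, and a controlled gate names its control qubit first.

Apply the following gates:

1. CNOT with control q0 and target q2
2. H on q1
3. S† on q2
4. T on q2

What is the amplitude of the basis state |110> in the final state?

The amplitude on |110> is 0.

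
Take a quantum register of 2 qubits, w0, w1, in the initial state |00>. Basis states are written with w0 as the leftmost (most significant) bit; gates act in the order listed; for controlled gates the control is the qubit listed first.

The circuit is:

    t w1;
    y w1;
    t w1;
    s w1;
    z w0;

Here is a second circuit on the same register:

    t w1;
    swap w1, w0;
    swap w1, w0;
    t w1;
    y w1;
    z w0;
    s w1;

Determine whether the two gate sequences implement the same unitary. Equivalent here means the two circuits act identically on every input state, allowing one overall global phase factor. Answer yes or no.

No, they are not equivalent — no single phase factor reconciles the two unitaries.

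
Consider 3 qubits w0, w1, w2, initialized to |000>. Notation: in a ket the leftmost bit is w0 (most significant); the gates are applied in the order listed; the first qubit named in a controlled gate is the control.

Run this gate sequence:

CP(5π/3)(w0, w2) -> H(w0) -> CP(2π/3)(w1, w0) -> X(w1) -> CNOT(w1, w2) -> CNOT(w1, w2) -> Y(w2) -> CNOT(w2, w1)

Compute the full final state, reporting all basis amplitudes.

After the circuit, the state carries amplitude sqrt(2)*I/2 on |001>, sqrt(2)*I/2 on |101>, and 0 on every other basis state.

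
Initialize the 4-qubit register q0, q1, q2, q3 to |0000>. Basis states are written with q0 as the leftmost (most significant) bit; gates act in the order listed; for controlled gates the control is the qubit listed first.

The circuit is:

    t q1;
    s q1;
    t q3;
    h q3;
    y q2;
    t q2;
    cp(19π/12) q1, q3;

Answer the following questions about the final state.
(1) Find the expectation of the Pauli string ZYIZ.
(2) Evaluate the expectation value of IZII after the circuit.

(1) In the final state, ZYIZ has expectation 0.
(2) The observable IZII averages to 1.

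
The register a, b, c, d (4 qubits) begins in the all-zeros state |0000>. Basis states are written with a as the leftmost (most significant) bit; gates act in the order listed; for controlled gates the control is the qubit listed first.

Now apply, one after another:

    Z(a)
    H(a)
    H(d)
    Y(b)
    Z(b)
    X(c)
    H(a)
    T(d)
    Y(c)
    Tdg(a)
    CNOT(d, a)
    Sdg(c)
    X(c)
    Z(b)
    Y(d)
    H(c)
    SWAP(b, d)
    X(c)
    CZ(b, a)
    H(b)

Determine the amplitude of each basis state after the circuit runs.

The resulting statevector has amplitude 0 on |0000>, -sqrt(2)*I/4 on |0001>, 0 on |0010>, sqrt(2)*I/4 on |0011>, 0 on |0100>, sqrt(2)*I/4 on |0101>, 0 on |0110>, -sqrt(2)*I/4 on |0111>, 0 on |1000>, sqrt(2)*exp(3*I*pi/4)/4 on |1001>, 0 on |1010>, -sqrt(2)*exp(3*I*pi/4)/4 on |1011>, 0 on |1100>, sqrt(2)*exp(3*I*pi/4)/4 on |1101>, 0 on |1110>, -sqrt(2)*exp(3*I*pi/4)/4 on |1111>.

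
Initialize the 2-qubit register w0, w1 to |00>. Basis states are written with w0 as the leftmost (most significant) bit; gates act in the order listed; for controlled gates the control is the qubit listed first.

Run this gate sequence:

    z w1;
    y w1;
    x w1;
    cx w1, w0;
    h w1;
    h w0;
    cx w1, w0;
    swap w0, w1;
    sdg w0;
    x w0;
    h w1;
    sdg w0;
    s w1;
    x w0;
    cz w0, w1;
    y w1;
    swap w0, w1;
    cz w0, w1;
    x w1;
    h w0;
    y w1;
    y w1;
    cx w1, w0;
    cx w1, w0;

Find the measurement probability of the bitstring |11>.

A full measurement returns |11> with probability 1/4.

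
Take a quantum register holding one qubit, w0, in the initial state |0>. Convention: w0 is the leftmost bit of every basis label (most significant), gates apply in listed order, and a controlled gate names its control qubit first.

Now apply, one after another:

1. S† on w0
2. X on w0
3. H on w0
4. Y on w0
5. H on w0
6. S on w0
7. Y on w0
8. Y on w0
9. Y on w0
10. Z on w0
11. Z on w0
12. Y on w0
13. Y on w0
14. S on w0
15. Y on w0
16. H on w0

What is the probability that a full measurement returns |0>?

The probability of measuring |0> is 1/2.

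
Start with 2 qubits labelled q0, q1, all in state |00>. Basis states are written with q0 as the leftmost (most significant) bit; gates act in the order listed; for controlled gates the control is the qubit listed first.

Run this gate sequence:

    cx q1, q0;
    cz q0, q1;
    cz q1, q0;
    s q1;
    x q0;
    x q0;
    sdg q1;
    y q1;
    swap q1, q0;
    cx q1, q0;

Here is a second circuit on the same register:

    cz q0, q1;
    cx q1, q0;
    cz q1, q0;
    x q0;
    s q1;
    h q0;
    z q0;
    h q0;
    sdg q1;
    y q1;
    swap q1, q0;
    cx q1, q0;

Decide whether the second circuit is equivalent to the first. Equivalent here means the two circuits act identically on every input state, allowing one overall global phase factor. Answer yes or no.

No, they are not equivalent — no single phase factor reconciles the two unitaries.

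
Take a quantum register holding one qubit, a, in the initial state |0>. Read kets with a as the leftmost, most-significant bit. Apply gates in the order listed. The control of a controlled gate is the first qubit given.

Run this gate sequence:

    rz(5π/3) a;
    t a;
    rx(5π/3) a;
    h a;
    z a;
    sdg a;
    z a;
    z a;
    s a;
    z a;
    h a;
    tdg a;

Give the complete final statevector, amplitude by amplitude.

The resulting statevector has amplitude sqrt(3)*exp(I*pi/6)/2 on |0>, exp(5*I*pi/12)/2 on |1>.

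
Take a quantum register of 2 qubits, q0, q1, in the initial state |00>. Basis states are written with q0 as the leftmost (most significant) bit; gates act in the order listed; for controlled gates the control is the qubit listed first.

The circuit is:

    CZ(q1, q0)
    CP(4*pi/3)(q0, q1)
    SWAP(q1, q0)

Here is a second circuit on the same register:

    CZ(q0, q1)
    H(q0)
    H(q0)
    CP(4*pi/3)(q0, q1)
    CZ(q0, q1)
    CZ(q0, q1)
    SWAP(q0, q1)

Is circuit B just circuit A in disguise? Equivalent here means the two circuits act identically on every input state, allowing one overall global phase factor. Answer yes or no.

Yes: on every input state the two circuits agree up to one overall phase factor.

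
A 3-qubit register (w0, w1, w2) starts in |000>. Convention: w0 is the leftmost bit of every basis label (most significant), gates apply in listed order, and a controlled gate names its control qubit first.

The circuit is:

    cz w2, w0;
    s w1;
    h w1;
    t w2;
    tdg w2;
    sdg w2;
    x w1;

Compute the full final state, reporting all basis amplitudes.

After the circuit, the state carries amplitude sqrt(2)/2 on |000>, sqrt(2)/2 on |010>, and 0 on every other basis state.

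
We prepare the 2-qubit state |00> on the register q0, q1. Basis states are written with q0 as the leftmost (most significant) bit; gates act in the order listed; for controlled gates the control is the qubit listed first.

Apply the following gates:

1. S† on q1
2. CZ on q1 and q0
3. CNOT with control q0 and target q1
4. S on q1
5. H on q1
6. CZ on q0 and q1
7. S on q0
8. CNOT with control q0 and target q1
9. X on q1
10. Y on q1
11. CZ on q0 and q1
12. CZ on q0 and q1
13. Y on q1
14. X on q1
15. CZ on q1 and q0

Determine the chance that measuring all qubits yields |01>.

A full measurement returns |01> with probability 1/2. Key observation: gates 9-14 undo each other exactly, leaving only the rest of the circuit to track.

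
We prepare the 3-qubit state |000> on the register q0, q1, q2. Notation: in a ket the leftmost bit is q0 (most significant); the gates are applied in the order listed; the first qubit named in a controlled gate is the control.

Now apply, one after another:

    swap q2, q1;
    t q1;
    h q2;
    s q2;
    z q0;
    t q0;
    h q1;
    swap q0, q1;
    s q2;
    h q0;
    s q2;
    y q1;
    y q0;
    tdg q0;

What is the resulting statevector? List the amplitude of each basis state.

The final amplitudes are sqrt(2)*exp(3*I*pi/4)/2 on |110>, sqrt(2)*exp(I*pi/4)/2 on |111>, and 0 on every other basis state.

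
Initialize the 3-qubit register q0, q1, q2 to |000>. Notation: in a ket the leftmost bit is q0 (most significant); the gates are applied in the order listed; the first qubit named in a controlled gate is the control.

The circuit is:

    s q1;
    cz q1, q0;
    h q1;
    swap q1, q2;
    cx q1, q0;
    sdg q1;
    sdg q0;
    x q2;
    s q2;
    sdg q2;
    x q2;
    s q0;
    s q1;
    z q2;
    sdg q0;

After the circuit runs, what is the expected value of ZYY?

The observable ZYY averages to 0. Key observation: steps 6-13 multiply out to the identity, so the circuit reduces to the remaining gates.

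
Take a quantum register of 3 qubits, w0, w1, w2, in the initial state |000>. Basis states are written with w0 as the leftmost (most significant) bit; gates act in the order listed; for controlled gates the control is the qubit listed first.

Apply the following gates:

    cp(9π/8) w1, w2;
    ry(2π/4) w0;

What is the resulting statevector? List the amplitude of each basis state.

After the circuit, the state carries amplitude sqrt(2)/2 on |000>, sqrt(2)/2 on |100>, and 0 on every other basis state.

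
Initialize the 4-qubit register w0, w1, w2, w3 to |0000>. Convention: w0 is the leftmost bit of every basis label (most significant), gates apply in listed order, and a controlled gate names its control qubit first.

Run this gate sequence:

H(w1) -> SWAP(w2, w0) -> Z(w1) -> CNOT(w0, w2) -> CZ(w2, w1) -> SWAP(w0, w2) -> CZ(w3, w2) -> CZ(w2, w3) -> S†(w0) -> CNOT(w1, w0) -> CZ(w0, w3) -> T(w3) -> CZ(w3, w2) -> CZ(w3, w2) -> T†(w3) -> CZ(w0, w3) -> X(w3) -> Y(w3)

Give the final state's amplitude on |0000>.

The final state's coefficient on |0000> equals -sqrt(2)*I/2. Key observation: gates 11-16 undo each other exactly, leaving only the rest of the circuit to track.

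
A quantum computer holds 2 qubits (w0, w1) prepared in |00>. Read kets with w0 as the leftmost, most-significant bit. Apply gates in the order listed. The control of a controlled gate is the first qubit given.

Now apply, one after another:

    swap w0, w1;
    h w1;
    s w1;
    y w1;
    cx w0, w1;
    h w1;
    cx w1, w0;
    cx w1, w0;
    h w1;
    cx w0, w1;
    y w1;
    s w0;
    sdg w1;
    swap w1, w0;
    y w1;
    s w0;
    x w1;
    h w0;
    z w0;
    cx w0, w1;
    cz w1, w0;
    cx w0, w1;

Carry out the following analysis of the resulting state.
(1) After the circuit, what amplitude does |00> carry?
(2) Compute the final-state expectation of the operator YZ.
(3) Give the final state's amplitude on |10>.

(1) The amplitude on |00> is -1/2 + I/2. Key observation: steps 4-11 multiply out to the identity, so the circuit reduces to the remaining gates.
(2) The expectation value of YZ is -1.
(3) The amplitude on |10> is 1/2 + I/2.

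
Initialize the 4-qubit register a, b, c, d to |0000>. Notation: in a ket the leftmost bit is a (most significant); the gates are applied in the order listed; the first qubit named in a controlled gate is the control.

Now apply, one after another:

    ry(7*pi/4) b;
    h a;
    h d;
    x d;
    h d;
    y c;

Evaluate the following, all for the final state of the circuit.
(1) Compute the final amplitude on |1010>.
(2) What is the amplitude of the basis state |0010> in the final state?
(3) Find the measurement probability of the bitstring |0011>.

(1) The final state's coefficient on |1010> equals -I*sqrt(2*sqrt(2) + 4)/4.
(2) The final state's coefficient on |0010> equals -I*sqrt(2*sqrt(2) + 4)/4.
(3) Outcome |0011> occurs with probability 0.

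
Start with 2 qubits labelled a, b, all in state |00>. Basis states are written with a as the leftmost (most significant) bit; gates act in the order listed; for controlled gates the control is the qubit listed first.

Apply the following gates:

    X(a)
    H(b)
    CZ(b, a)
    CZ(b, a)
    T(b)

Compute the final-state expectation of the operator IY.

In the final state, IY has expectation sqrt(2)/2. Key observation: steps 3-4 multiply out to the identity, so the circuit reduces to the remaining gates.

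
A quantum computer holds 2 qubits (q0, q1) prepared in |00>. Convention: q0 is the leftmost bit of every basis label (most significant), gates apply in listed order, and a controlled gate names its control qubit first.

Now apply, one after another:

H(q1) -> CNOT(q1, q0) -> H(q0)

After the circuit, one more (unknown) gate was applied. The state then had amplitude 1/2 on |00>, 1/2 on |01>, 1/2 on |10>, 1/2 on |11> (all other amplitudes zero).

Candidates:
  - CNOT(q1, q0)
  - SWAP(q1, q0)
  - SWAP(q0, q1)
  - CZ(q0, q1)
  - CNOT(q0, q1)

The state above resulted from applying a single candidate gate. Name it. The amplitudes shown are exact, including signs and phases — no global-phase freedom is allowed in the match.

The unique candidate consistent with the amplitudes is CZ(q0, q1).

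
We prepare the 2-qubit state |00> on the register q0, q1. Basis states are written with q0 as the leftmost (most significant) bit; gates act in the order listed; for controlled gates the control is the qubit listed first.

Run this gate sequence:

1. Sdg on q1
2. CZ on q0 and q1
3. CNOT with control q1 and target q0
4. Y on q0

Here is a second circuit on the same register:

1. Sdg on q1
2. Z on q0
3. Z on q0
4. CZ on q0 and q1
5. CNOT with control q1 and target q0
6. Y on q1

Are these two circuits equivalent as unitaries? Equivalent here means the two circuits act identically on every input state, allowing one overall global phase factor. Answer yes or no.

No — the two circuits implement different unitaries, even allowing a global phase.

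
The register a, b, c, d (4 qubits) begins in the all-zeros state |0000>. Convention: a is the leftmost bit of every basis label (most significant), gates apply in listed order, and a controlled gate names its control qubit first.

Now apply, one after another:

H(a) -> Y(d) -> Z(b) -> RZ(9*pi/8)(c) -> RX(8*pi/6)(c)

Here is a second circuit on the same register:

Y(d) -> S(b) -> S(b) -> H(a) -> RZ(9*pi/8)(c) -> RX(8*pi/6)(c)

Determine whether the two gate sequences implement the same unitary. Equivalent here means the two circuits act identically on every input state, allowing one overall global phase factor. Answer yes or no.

Yes: on every input state the two circuits agree up to one overall phase factor.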